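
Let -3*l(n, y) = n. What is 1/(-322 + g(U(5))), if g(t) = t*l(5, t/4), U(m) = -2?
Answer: -3/956 ≈ -0.0031381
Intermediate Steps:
l(n, y) = -n/3
g(t) = -5*t/3 (g(t) = t*(-⅓*5) = t*(-5/3) = -5*t/3)
1/(-322 + g(U(5))) = 1/(-322 - 5/3*(-2)) = 1/(-322 + 10/3) = 1/(-956/3) = -3/956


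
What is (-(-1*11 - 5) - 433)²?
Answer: 173889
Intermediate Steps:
(-(-1*11 - 5) - 433)² = (-(-11 - 5) - 433)² = (-1*(-16) - 433)² = (16 - 433)² = (-417)² = 173889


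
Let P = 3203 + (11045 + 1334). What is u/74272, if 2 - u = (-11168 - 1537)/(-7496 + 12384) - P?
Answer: 76187297/363041536 ≈ 0.20986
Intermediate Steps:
P = 15582 (P = 3203 + 12379 = 15582)
u = 76187297/4888 (u = 2 - ((-11168 - 1537)/(-7496 + 12384) - 1*15582) = 2 - (-12705/4888 - 15582) = 2 - 1*(-76177521/4888) = 2 + 76177521/4888 = 76187297/4888 ≈ 15587.)
u/74272 = (76187297/4888)/74272 = (76187297/4888)*(1/74272) = 76187297/363041536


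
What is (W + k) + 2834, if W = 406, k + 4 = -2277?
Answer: 959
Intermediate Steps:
k = -2281 (k = -4 - 2277 = -2281)
(W + k) + 2834 = (406 - 2281) + 2834 = -1875 + 2834 = 959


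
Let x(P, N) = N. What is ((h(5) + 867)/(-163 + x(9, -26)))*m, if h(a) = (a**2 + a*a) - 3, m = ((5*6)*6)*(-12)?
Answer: 73120/7 ≈ 10446.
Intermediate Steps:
m = -2160 (m = (30*6)*(-12) = 180*(-12) = -2160)
h(a) = -3 + 2*a**2 (h(a) = (a**2 + a**2) - 3 = 2*a**2 - 3 = -3 + 2*a**2)
((h(5) + 867)/(-163 + x(9, -26)))*m = (((-3 + 2*5**2) + 867)/(-163 - 26))*(-2160) = (((-3 + 2*25) + 867)/(-189))*(-2160) = (((-3 + 50) + 867)*(-1/189))*(-2160) = ((47 + 867)*(-1/189))*(-2160) = (914*(-1/189))*(-2160) = -914/189*(-2160) = 73120/7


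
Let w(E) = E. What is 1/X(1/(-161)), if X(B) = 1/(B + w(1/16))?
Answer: 145/2576 ≈ 0.056289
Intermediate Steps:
X(B) = 1/(1/16 + B) (X(B) = 1/(B + 1/16) = 1/(1/16 + B))
1/X(1/(-161)) = 1/(16/(1 + 16/(-161))) = 1/(16/(1 + 16*(-1/161))) = 1/(16/(1 - 16/161)) = 1/(16/(145/161)) = 1/(16*(161/145)) = 1/(2576/145) = 145/2576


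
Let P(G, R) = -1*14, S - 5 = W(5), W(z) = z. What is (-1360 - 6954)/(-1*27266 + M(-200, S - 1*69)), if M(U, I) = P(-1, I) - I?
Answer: 8314/27221 ≈ 0.30543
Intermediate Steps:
S = 10 (S = 5 + 5 = 10)
P(G, R) = -14
M(U, I) = -14 - I
(-1360 - 6954)/(-1*27266 + M(-200, S - 1*69)) = (-1360 - 6954)/(-1*27266 + (-14 - (10 - 1*69))) = -8314/(-27266 + (-14 - (10 - 69))) = -8314/(-27266 + (-14 - 1*(-59))) = -8314/(-27266 + (-14 + 59)) = -8314/(-27266 + 45) = -8314/(-27221) = -8314*(-1/27221) = 8314/27221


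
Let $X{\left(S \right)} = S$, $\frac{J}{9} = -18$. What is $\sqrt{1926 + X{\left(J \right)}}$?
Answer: $42$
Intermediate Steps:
$J = -162$ ($J = 9 \left(-18\right) = -162$)
$\sqrt{1926 + X{\left(J \right)}} = \sqrt{1926 - 162} = \sqrt{1764} = 42$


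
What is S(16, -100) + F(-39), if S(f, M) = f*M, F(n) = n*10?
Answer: -1990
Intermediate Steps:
F(n) = 10*n
S(f, M) = M*f
S(16, -100) + F(-39) = -100*16 + 10*(-39) = -1600 - 390 = -1990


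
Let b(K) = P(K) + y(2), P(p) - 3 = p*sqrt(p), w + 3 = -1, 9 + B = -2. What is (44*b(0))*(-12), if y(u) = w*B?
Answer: -24816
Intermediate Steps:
B = -11 (B = -9 - 2 = -11)
w = -4 (w = -3 - 1 = -4)
P(p) = 3 + p**(3/2) (P(p) = 3 + p*sqrt(p) = 3 + p**(3/2))
y(u) = 44 (y(u) = -4*(-11) = 44)
b(K) = 47 + K**(3/2) (b(K) = (3 + K**(3/2)) + 44 = 47 + K**(3/2))
(44*b(0))*(-12) = (44*(47 + 0**(3/2)))*(-12) = (44*(47 + 0))*(-12) = (44*47)*(-12) = 2068*(-12) = -24816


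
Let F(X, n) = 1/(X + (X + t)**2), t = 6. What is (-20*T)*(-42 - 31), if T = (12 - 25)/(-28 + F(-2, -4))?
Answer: 265720/391 ≈ 679.59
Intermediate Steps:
F(X, n) = 1/(X + (6 + X)**2) (F(X, n) = 1/(X + (X + 6)**2) = 1/(X + (6 + X)**2))
T = 182/391 (T = (12 - 25)/(-28 + 1/(-2 + (6 - 2)**2)) = -13/(-28 + 1/(-2 + 4**2)) = -13/(-28 + 1/(-2 + 16)) = -13/(-28 + 1/14) = -13/(-391/14) = -13*(-14/391) = 182/391 ≈ 0.46547)
(-20*T)*(-42 - 31) = (-20*182/391)*(-42 - 31) = -3640/391*(-73) = 265720/391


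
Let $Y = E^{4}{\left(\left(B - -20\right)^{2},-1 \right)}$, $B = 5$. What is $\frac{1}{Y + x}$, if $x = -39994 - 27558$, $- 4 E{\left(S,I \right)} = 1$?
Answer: $- \frac{256}{17293311} \approx -1.4803 \cdot 10^{-5}$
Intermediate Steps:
$E{\left(S,I \right)} = - \frac{1}{4}$ ($E{\left(S,I \right)} = \left(- \frac{1}{4}\right) 1 = - \frac{1}{4}$)
$x = -67552$
$Y = \frac{1}{256}$ ($Y = \left(- \frac{1}{4}\right)^{4} = \frac{1}{256} \approx 0.0039063$)
$\frac{1}{Y + x} = \frac{1}{\frac{1}{256} - 67552} = \frac{1}{- \frac{17293311}{256}} = - \frac{256}{17293311}$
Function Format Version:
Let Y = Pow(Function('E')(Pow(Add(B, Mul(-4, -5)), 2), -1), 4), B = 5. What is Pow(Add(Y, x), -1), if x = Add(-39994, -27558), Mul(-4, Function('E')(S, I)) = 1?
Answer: Rational(-256, 17293311) ≈ -1.4803e-5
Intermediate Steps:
Function('E')(S, I) = Rational(-1, 4) (Function('E')(S, I) = Mul(Rational(-1, 4), 1) = Rational(-1, 4))
x = -67552
Y = Rational(1, 256) (Y = Pow(Rational(-1, 4), 4) = Rational(1, 256) ≈ 0.0039063)
Pow(Add(Y, x), -1) = Pow(Add(Rational(1, 256), -67552), -1) = Pow(Rational(-17293311, 256), -1) = Rational(-256, 17293311)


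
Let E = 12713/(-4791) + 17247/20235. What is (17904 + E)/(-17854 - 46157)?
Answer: -578514835954/2068534348245 ≈ -0.27967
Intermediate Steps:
E = -58205726/32315295 (E = 12713*(-1/4791) + 17247*(1/20235) = -12713/4791 + 5749/6745 = -58205726/32315295 ≈ -1.8012)
(17904 + E)/(-17854 - 46157) = (17904 - 58205726/32315295)/(-17854 - 46157) = (578514835954/32315295)/(-64011) = (578514835954/32315295)*(-1/64011) = -578514835954/2068534348245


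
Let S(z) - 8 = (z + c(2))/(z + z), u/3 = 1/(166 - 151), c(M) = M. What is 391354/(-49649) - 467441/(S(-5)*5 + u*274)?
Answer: -232456655992/47811987 ≈ -4861.9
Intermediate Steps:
u = ⅕ (u = 3/(166 - 151) = 3/15 = 3*(1/15) = ⅕ ≈ 0.20000)
S(z) = 8 + (2 + z)/(2*z) (S(z) = 8 + (z + 2)/(z + z) = 8 + (2 + z)/((2*z)) = 8 + (2 + z)*(1/(2*z)) = 8 + (2 + z)/(2*z))
391354/(-49649) - 467441/(S(-5)*5 + u*274) = 391354/(-49649) - 467441/((17/2 + 1/(-5))*5 + (⅕)*274) = 391354*(-1/49649) - 467441/((17/2 - ⅕)*5 + 274/5) = -391354/49649 - 467441/((83/10)*5 + 274/5) = -391354/49649 - 467441/(83/2 + 274/5) = -391354/49649 - 467441/963/10 = -391354/49649 - 467441*10/963 = -391354/49649 - 4674410/963 = -232456655992/47811987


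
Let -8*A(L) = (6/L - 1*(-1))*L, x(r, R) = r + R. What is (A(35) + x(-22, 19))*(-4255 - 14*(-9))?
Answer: 268385/8 ≈ 33548.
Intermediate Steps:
x(r, R) = R + r
A(L) = -L*(1 + 6/L)/8 (A(L) = -(6/L - 1*(-1))*L/8 = -(6/L + 1)*L/8 = -(1 + 6/L)*L/8 = -L*(1 + 6/L)/8)
(A(35) + x(-22, 19))*(-4255 - 14*(-9)) = ((-¾ - ⅛*35) + (19 - 22))*(-4255 - 14*(-9)) = ((-¾ - 35/8) - 3)*(-4255 + 126) = (-41/8 - 3)*(-4129) = -65/8*(-4129) = 268385/8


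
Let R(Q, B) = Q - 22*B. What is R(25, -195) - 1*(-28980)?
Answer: 33295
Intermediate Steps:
R(Q, B) = Q - 22*B
R(25, -195) - 1*(-28980) = (25 - 22*(-195)) - 1*(-28980) = (25 + 4290) + 28980 = 4315 + 28980 = 33295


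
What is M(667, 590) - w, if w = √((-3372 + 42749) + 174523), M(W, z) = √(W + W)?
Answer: √1334 - 10*√2139 ≈ -425.97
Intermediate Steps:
M(W, z) = √2*√W (M(W, z) = √(2*W) = √2*√W)
w = 10*√2139 (w = √(39377 + 174523) = √213900 = 10*√2139 ≈ 462.49)
M(667, 590) - w = √2*√667 - 10*√2139 = √1334 - 10*√2139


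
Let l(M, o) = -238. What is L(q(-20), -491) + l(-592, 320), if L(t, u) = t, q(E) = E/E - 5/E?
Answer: -947/4 ≈ -236.75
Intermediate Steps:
q(E) = 1 - 5/E
L(q(-20), -491) + l(-592, 320) = (-5 - 20)/(-20) - 238 = -1/20*(-25) - 238 = 5/4 - 238 = -947/4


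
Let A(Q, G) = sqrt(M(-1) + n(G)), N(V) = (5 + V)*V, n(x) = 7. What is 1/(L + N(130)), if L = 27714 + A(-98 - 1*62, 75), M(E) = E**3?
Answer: 7544/341471615 - sqrt(6)/2048829690 ≈ 2.2091e-5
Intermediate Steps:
N(V) = V*(5 + V)
A(Q, G) = sqrt(6) (A(Q, G) = sqrt((-1)**3 + 7) = sqrt(-1 + 7) = sqrt(6))
L = 27714 + sqrt(6) ≈ 27716.
1/(L + N(130)) = 1/((27714 + sqrt(6)) + 130*(5 + 130)) = 1/((27714 + sqrt(6)) + 130*135) = 1/((27714 + sqrt(6)) + 17550) = 1/(45264 + sqrt(6))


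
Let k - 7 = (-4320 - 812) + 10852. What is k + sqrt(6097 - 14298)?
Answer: 5727 + I*sqrt(8201) ≈ 5727.0 + 90.559*I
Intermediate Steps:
k = 5727 (k = 7 + ((-4320 - 812) + 10852) = 7 + (-5132 + 10852) = 7 + 5720 = 5727)
k + sqrt(6097 - 14298) = 5727 + sqrt(6097 - 14298) = 5727 + sqrt(-8201) = 5727 + I*sqrt(8201)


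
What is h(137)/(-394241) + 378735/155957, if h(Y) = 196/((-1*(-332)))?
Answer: 149312773064/61484643637 ≈ 2.4285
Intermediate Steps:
h(Y) = 49/83 (h(Y) = 196/332 = 196*(1/332) = 49/83)
h(137)/(-394241) + 378735/155957 = (49/83)/(-394241) + 378735/155957 = (49/83)*(-1/394241) + 378735*(1/155957) = -49/32722003 + 378735/155957 = 149312773064/61484643637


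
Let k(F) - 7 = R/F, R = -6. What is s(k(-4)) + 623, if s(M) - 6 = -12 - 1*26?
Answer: 591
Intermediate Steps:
k(F) = 7 - 6/F
s(M) = -32 (s(M) = 6 + (-12 - 1*26) = 6 + (-12 - 26) = 6 - 38 = -32)
s(k(-4)) + 623 = -32 + 623 = 591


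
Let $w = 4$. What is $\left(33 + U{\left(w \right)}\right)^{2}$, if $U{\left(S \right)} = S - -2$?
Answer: $1521$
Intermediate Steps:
$U{\left(S \right)} = 2 + S$ ($U{\left(S \right)} = S + 2 = 2 + S$)
$\left(33 + U{\left(w \right)}\right)^{2} = \left(33 + \left(2 + 4\right)\right)^{2} = \left(33 + 6\right)^{2} = 39^{2} = 1521$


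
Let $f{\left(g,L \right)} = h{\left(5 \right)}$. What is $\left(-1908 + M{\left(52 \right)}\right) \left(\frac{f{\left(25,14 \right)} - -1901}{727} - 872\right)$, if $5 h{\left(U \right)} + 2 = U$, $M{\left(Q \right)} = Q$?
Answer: $\frac{5865353472}{3635} \approx 1.6136 \cdot 10^{6}$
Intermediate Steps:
$h{\left(U \right)} = - \frac{2}{5} + \frac{U}{5}$
$f{\left(g,L \right)} = \frac{3}{5}$ ($f{\left(g,L \right)} = - \frac{2}{5} + \frac{1}{5} \cdot 5 = - \frac{2}{5} + 1 = \frac{3}{5}$)
$\left(-1908 + M{\left(52 \right)}\right) \left(\frac{f{\left(25,14 \right)} - -1901}{727} - 872\right) = \left(-1908 + 52\right) \left(\frac{\frac{3}{5} - -1901}{727} - 872\right) = - 1856 \left(\left(\frac{3}{5} + 1901\right) \frac{1}{727} - 872\right) = - 1856 \left(\frac{9508}{5} \cdot \frac{1}{727} - 872\right) = - 1856 \left(\frac{9508}{3635} - 872\right) = \left(-1856\right) \left(- \frac{3160212}{3635}\right) = \frac{5865353472}{3635}$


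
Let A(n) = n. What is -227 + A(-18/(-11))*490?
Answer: 6323/11 ≈ 574.82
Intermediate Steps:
-227 + A(-18/(-11))*490 = -227 - 18/(-11)*490 = -227 - 18*(-1/11)*490 = -227 + (18/11)*490 = -227 + 8820/11 = 6323/11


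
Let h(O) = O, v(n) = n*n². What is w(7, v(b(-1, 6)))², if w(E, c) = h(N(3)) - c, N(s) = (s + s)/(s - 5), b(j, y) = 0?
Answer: 9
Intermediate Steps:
v(n) = n³
N(s) = 2*s/(-5 + s) (N(s) = (2*s)/(-5 + s) = 2*s/(-5 + s))
w(E, c) = -3 - c (w(E, c) = 2*3/(-5 + 3) - c = 2*3/(-2) - c = 2*3*(-½) - c = -3 - c)
w(7, v(b(-1, 6)))² = (-3 - 1*0³)² = (-3 - 1*0)² = (-3 + 0)² = (-3)² = 9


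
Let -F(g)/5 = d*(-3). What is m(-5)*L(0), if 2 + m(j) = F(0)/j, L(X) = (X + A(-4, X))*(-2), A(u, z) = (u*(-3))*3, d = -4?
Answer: -720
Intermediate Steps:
F(g) = -60 (F(g) = -(-20)*(-3) = -5*12 = -60)
A(u, z) = -9*u (A(u, z) = -3*u*3 = -9*u)
L(X) = -72 - 2*X (L(X) = (X - 9*(-4))*(-2) = (X + 36)*(-2) = (36 + X)*(-2) = -72 - 2*X)
m(j) = -2 - 60/j
m(-5)*L(0) = (-2 - 60/(-5))*(-72 - 2*0) = (-2 - 60*(-⅕))*(-72 + 0) = (-2 + 12)*(-72) = 10*(-72) = -720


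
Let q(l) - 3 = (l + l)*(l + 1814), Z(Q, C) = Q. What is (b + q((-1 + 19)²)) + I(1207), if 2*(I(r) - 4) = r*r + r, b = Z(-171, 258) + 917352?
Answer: 3031640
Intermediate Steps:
q(l) = 3 + 2*l*(1814 + l) (q(l) = 3 + (l + l)*(l + 1814) = 3 + (2*l)*(1814 + l) = 3 + 2*l*(1814 + l))
b = 917181 (b = -171 + 917352 = 917181)
I(r) = 4 + r/2 + r²/2 (I(r) = 4 + (r*r + r)/2 = 4 + (r² + r)/2 = 4 + (r + r²)/2 = 4 + (r/2 + r²/2) = 4 + r/2 + r²/2)
(b + q((-1 + 19)²)) + I(1207) = (917181 + (3 + 2*((-1 + 19)²)² + 3628*(-1 + 19)²)) + (4 + (½)*1207 + (½)*1207²) = (917181 + (3 + 2*(18²)² + 3628*18²)) + (4 + 1207/2 + (½)*1456849) = (917181 + (3 + 2*324² + 3628*324)) + (4 + 1207/2 + 1456849/2) = (917181 + (3 + 2*104976 + 1175472)) + 729032 = (917181 + (3 + 209952 + 1175472)) + 729032 = (917181 + 1385427) + 729032 = 2302608 + 729032 = 3031640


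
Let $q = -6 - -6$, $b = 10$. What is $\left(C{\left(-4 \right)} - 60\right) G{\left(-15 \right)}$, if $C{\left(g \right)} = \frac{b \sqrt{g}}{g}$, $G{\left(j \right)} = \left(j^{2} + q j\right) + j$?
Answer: $-12600 - 1050 i \approx -12600.0 - 1050.0 i$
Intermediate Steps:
$q = 0$ ($q = -6 + 6 = 0$)
$G{\left(j \right)} = j + j^{2}$ ($G{\left(j \right)} = \left(j^{2} + 0 j\right) + j = \left(j^{2} + 0\right) + j = j^{2} + j = j + j^{2}$)
$C{\left(g \right)} = \frac{10}{\sqrt{g}}$ ($C{\left(g \right)} = \frac{10 \sqrt{g}}{g} = \frac{10}{\sqrt{g}}$)
$\left(C{\left(-4 \right)} - 60\right) G{\left(-15 \right)} = \left(\frac{10}{2 i} - 60\right) \left(- 15 \left(1 - 15\right)\right) = \left(10 \left(- \frac{i}{2}\right) - 60\right) \left(\left(-15\right) \left(-14\right)\right) = \left(- 5 i - 60\right) 210 = \left(-60 - 5 i\right) 210 = -12600 - 1050 i$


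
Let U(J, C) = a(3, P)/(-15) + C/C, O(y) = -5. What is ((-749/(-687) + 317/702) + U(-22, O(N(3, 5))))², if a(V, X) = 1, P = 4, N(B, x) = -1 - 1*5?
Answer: 3958106271001/646078364100 ≈ 6.1264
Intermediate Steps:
N(B, x) = -6 (N(B, x) = -1 - 5 = -6)
U(J, C) = 14/15 (U(J, C) = 1/(-15) + C/C = 1*(-1/15) + 1 = -1/15 + 1 = 14/15)
((-749/(-687) + 317/702) + U(-22, O(N(3, 5))))² = ((-749/(-687) + 317/702) + 14/15)² = ((-749*(-1/687) + 317*(1/702)) + 14/15)² = ((749/687 + 317/702) + 14/15)² = (247859/160758 + 14/15)² = (1989499/803790)² = 3958106271001/646078364100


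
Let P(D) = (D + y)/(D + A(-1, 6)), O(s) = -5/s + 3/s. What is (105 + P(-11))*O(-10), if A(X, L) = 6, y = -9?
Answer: 109/5 ≈ 21.800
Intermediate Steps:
O(s) = -2/s
P(D) = (-9 + D)/(6 + D) (P(D) = (D - 9)/(D + 6) = (-9 + D)/(6 + D))
(105 + P(-11))*O(-10) = (105 + (-9 - 11)/(6 - 11))*(-2/(-10)) = (105 - 20/(-5))*(-2*(-⅒)) = (105 - ⅕*(-20))*(⅕) = (105 + 4)*(⅕) = 109*(⅕) = 109/5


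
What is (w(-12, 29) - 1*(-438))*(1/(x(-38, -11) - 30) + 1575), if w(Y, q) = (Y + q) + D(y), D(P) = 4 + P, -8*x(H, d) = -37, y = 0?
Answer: 146750103/203 ≈ 7.2291e+5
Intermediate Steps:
x(H, d) = 37/8 (x(H, d) = -1/8*(-37) = 37/8)
w(Y, q) = 4 + Y + q (w(Y, q) = (Y + q) + (4 + 0) = (Y + q) + 4 = 4 + Y + q)
(w(-12, 29) - 1*(-438))*(1/(x(-38, -11) - 30) + 1575) = ((4 - 12 + 29) - 1*(-438))*(1/(37/8 - 30) + 1575) = (21 + 438)*(1/(-203/8) + 1575) = 459*(-8/203 + 1575) = 459*(319717/203) = 146750103/203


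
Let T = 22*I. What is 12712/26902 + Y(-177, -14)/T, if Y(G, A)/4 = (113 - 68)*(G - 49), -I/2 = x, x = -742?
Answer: -42459499/54893531 ≈ -0.77349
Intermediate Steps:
I = 1484 (I = -2*(-742) = 1484)
Y(G, A) = -8820 + 180*G (Y(G, A) = 4*((113 - 68)*(G - 49)) = 4*(45*(-49 + G)) = 4*(-2205 + 45*G) = -8820 + 180*G)
T = 32648 (T = 22*1484 = 32648)
12712/26902 + Y(-177, -14)/T = 12712/26902 + (-8820 + 180*(-177))/32648 = 12712*(1/26902) + (-8820 - 31860)*(1/32648) = 6356/13451 - 40680*1/32648 = 6356/13451 - 5085/4081 = -42459499/54893531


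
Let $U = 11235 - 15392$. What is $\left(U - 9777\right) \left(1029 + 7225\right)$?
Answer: $-115011236$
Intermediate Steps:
$U = -4157$ ($U = 11235 - 15392 = -4157$)
$\left(U - 9777\right) \left(1029 + 7225\right) = \left(-4157 - 9777\right) \left(1029 + 7225\right) = \left(-13934\right) 8254 = -115011236$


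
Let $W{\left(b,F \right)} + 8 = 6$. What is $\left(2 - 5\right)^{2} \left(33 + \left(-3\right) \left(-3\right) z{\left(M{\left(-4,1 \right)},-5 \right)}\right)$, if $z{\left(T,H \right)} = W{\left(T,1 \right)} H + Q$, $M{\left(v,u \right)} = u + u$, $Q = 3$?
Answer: $1350$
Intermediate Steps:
$W{\left(b,F \right)} = -2$ ($W{\left(b,F \right)} = -8 + 6 = -2$)
$M{\left(v,u \right)} = 2 u$
$z{\left(T,H \right)} = 3 - 2 H$ ($z{\left(T,H \right)} = - 2 H + 3 = 3 - 2 H$)
$\left(2 - 5\right)^{2} \left(33 + \left(-3\right) \left(-3\right) z{\left(M{\left(-4,1 \right)},-5 \right)}\right) = \left(2 - 5\right)^{2} \left(33 + \left(-3\right) \left(-3\right) \left(3 - -10\right)\right) = \left(-3\right)^{2} \left(33 + 9 \left(3 + 10\right)\right) = 9 \left(33 + 9 \cdot 13\right) = 9 \left(33 + 117\right) = 9 \cdot 150 = 1350$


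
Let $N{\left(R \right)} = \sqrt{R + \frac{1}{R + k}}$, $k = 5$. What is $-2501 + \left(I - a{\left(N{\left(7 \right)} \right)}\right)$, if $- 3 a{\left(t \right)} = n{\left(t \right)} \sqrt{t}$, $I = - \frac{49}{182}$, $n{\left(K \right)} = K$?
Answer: $- \frac{65033}{26} + \frac{\sqrt{2} \sqrt[4]{3} \cdot 85^{\frac{3}{4}}}{36} \approx -2499.8$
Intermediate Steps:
$N{\left(R \right)} = \sqrt{R + \frac{1}{5 + R}}$ ($N{\left(R \right)} = \sqrt{R + \frac{1}{R + 5}} = \sqrt{R + \frac{1}{5 + R}}$)
$I = - \frac{7}{26}$ ($I = \left(-49\right) \frac{1}{182} = - \frac{7}{26} \approx -0.26923$)
$a{\left(t \right)} = - \frac{t^{\frac{3}{2}}}{3}$ ($a{\left(t \right)} = - \frac{t \sqrt{t}}{3} = - \frac{t^{\frac{3}{2}}}{3}$)
$-2501 + \left(I - a{\left(N{\left(7 \right)} \right)}\right) = -2501 - \left(\frac{7}{26} - \frac{\left(\sqrt{\frac{1 + 7 \left(5 + 7\right)}{5 + 7}}\right)^{\frac{3}{2}}}{3}\right) = -2501 - \left(\frac{7}{26} - \frac{\left(\sqrt{\frac{1 + 7 \cdot 12}{12}}\right)^{\frac{3}{2}}}{3}\right) = -2501 - \left(\frac{7}{26} - \frac{\left(\sqrt{\frac{1 + 84}{12}}\right)^{\frac{3}{2}}}{3}\right) = -2501 - \left(\frac{7}{26} - \frac{\left(\sqrt{\frac{1}{12} \cdot 85}\right)^{\frac{3}{2}}}{3}\right) = -2501 - \left(\frac{7}{26} - \frac{\left(\sqrt{\frac{85}{12}}\right)^{\frac{3}{2}}}{3}\right) = -2501 - \left(\frac{7}{26} - \frac{\left(\frac{\sqrt{255}}{6}\right)^{\frac{3}{2}}}{3}\right) = -2501 - \left(\frac{7}{26} - \frac{\frac{1}{12} \sqrt{2} \sqrt[4]{3} \cdot 85^{\frac{3}{4}}}{3}\right) = -2501 - \left(\frac{7}{26} - \frac{\sqrt{2} \sqrt[4]{3} \cdot 85^{\frac{3}{4}}}{36}\right) = - \frac{65033}{26} + \frac{\sqrt{2} \sqrt[4]{3} \cdot 85^{\frac{3}{4}}}{36}$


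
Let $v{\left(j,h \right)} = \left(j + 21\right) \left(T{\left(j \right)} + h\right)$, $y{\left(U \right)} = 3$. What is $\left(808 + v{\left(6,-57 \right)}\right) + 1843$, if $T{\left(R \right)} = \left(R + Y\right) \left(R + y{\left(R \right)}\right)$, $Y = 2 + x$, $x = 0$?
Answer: $3056$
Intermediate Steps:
$Y = 2$ ($Y = 2 + 0 = 2$)
$T{\left(R \right)} = \left(2 + R\right) \left(3 + R\right)$ ($T{\left(R \right)} = \left(R + 2\right) \left(R + 3\right) = \left(2 + R\right) \left(3 + R\right)$)
$v{\left(j,h \right)} = \left(21 + j\right) \left(6 + h + j^{2} + 5 j\right)$ ($v{\left(j,h \right)} = \left(j + 21\right) \left(\left(6 + j^{2} + 5 j\right) + h\right) = \left(21 + j\right) \left(6 + h + j^{2} + 5 j\right)$)
$\left(808 + v{\left(6,-57 \right)}\right) + 1843 = \left(808 + \left(126 + 6^{3} + 21 \left(-57\right) + 26 \cdot 6^{2} + 111 \cdot 6 - 342\right)\right) + 1843 = \left(808 + \left(126 + 216 - 1197 + 26 \cdot 36 + 666 - 342\right)\right) + 1843 = \left(808 + \left(126 + 216 - 1197 + 936 + 666 - 342\right)\right) + 1843 = \left(808 + 405\right) + 1843 = 1213 + 1843 = 3056$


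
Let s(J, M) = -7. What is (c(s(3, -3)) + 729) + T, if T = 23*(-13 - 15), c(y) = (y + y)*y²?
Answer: -601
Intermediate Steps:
c(y) = 2*y³ (c(y) = (2*y)*y² = 2*y³)
T = -644 (T = 23*(-28) = -644)
(c(s(3, -3)) + 729) + T = (2*(-7)³ + 729) - 644 = (2*(-343) + 729) - 644 = (-686 + 729) - 644 = 43 - 644 = -601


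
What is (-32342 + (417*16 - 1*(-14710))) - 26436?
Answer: -37396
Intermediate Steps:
(-32342 + (417*16 - 1*(-14710))) - 26436 = (-32342 + (6672 + 14710)) - 26436 = (-32342 + 21382) - 26436 = -10960 - 26436 = -37396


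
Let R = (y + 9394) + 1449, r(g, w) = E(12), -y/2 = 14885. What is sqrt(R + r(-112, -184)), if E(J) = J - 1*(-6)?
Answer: 3*I*sqrt(2101) ≈ 137.51*I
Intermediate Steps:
y = -29770 (y = -2*14885 = -29770)
E(J) = 6 + J (E(J) = J + 6 = 6 + J)
r(g, w) = 18 (r(g, w) = 6 + 12 = 18)
R = -18927 (R = (-29770 + 9394) + 1449 = -20376 + 1449 = -18927)
sqrt(R + r(-112, -184)) = sqrt(-18927 + 18) = sqrt(-18909) = 3*I*sqrt(2101)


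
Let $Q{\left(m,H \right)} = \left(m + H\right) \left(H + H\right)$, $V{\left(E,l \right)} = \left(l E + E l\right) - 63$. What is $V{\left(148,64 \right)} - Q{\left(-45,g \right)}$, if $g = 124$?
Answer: $-711$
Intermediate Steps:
$V{\left(E,l \right)} = -63 + 2 E l$ ($V{\left(E,l \right)} = \left(E l + E l\right) - 63 = 2 E l - 63 = -63 + 2 E l$)
$Q{\left(m,H \right)} = 2 H \left(H + m\right)$ ($Q{\left(m,H \right)} = \left(H + m\right) 2 H = 2 H \left(H + m\right)$)
$V{\left(148,64 \right)} - Q{\left(-45,g \right)} = \left(-63 + 2 \cdot 148 \cdot 64\right) - 2 \cdot 124 \left(124 - 45\right) = \left(-63 + 18944\right) - 2 \cdot 124 \cdot 79 = 18881 - 19592 = -711$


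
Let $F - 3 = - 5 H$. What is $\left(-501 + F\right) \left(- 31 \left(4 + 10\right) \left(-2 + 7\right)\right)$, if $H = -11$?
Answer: $961310$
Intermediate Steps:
$F = 58$ ($F = 3 - -55 = 3 + 55 = 58$)
$\left(-501 + F\right) \left(- 31 \left(4 + 10\right) \left(-2 + 7\right)\right) = \left(-501 + 58\right) \left(- 31 \left(4 + 10\right) \left(-2 + 7\right)\right) = - 443 \left(- 31 \cdot 14 \cdot 5\right) = - 443 \left(\left(-31\right) 70\right) = \left(-443\right) \left(-2170\right) = 961310$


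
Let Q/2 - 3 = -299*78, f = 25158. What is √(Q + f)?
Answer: 2*I*√5370 ≈ 146.56*I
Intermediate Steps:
Q = -46638 (Q = 6 + 2*(-299*78) = 6 + 2*(-23322) = 6 - 46644 = -46638)
√(Q + f) = √(-46638 + 25158) = √(-21480) = 2*I*√5370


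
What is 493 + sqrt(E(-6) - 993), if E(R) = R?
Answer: 493 + 3*I*sqrt(111) ≈ 493.0 + 31.607*I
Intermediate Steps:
493 + sqrt(E(-6) - 993) = 493 + sqrt(-6 - 993) = 493 + sqrt(-999) = 493 + 3*I*sqrt(111)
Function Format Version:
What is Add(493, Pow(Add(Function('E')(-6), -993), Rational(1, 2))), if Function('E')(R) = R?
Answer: Add(493, Mul(3, I, Pow(111, Rational(1, 2)))) ≈ Add(493.00, Mul(31.607, I))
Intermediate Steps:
Add(493, Pow(Add(Function('E')(-6), -993), Rational(1, 2))) = Add(493, Pow(Add(-6, -993), Rational(1, 2))) = Add(493, Pow(-999, Rational(1, 2))) = Add(493, Mul(3, I, Pow(111, Rational(1, 2))))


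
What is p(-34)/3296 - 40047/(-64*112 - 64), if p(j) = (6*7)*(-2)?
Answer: 4105857/744896 ≈ 5.5120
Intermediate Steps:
p(j) = -84 (p(j) = 42*(-2) = -84)
p(-34)/3296 - 40047/(-64*112 - 64) = -84/3296 - 40047/(-64*112 - 64) = -84*1/3296 - 40047/(-7168 - 64) = -21/824 - 40047/(-7232) = -21/824 - 40047*(-1/7232) = -21/824 + 40047/7232 = 4105857/744896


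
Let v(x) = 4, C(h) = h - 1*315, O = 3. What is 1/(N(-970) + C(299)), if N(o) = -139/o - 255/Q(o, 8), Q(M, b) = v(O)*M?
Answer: -3880/61269 ≈ -0.063327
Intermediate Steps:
C(h) = -315 + h (C(h) = h - 315 = -315 + h)
Q(M, b) = 4*M
N(o) = -811/(4*o) (N(o) = -139/o - 255*1/(4*o) = -139/o - 255/(4*o) = -811/(4*o))
1/(N(-970) + C(299)) = 1/(-811/4/(-970) + (-315 + 299)) = 1/(-811/4*(-1/970) - 16) = 1/(811/3880 - 16) = 1/(-61269/3880) = -3880/61269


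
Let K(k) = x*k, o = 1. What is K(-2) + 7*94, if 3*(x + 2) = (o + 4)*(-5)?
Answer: 2036/3 ≈ 678.67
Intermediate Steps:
x = -31/3 (x = -2 + ((1 + 4)*(-5))/3 = -2 + (5*(-5))/3 = -2 + (⅓)*(-25) = -2 - 25/3 = -31/3 ≈ -10.333)
K(k) = -31*k/3
K(-2) + 7*94 = -31/3*(-2) + 7*94 = 62/3 + 658 = 2036/3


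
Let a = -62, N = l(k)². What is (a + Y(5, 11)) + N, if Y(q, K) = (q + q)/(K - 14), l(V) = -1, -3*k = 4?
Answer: -193/3 ≈ -64.333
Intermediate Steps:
k = -4/3 (k = -⅓*4 = -4/3 ≈ -1.3333)
Y(q, K) = 2*q/(-14 + K) (Y(q, K) = (2*q)/(-14 + K) = 2*q/(-14 + K))
N = 1 (N = (-1)² = 1)
(a + Y(5, 11)) + N = (-62 + 2*5/(-14 + 11)) + 1 = (-62 + 2*5/(-3)) + 1 = (-62 + 2*5*(-⅓)) + 1 = (-62 - 10/3) + 1 = -196/3 + 1 = -193/3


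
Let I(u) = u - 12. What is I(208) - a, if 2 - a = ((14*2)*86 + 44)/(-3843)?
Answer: 743090/3843 ≈ 193.36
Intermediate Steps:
I(u) = -12 + u
a = 10138/3843 (a = 2 - ((14*2)*86 + 44)/(-3843) = 2 - (28*86 + 44)*(-1)/3843 = 2 - (2408 + 44)*(-1)/3843 = 2 - 2452*(-1)/3843 = 2 - 1*(-2452/3843) = 2 + 2452/3843 = 10138/3843 ≈ 2.6380)
I(208) - a = (-12 + 208) - 1*10138/3843 = 196 - 10138/3843 = 743090/3843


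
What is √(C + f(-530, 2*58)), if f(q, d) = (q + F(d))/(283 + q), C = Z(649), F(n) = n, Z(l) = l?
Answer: √39697099/247 ≈ 25.508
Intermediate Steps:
C = 649
f(q, d) = (d + q)/(283 + q) (f(q, d) = (q + d)/(283 + q) = (d + q)/(283 + q))
√(C + f(-530, 2*58)) = √(649 + (2*58 - 530)/(283 - 530)) = √(649 + (116 - 530)/(-247)) = √(649 - 1/247*(-414)) = √(649 + 414/247) = √(160717/247) = √39697099/247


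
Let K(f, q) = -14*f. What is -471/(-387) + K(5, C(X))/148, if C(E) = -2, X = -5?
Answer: 7103/9546 ≈ 0.74408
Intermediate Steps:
-471/(-387) + K(5, C(X))/148 = -471/(-387) - 14*5/148 = -471*(-1/387) - 70*1/148 = 157/129 - 35/74 = 7103/9546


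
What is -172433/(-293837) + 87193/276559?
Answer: 73308427588/81263266883 ≈ 0.90211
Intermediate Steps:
-172433/(-293837) + 87193/276559 = -172433*(-1/293837) + 87193*(1/276559) = 172433/293837 + 87193/276559 = 73308427588/81263266883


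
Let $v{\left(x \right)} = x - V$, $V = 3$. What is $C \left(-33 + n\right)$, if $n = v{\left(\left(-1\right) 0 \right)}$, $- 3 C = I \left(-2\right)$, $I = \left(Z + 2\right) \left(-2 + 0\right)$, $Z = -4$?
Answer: $-96$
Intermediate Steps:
$I = 4$ ($I = \left(-4 + 2\right) \left(-2 + 0\right) = \left(-2\right) \left(-2\right) = 4$)
$C = \frac{8}{3}$ ($C = - \frac{4 \left(-2\right)}{3} = \left(- \frac{1}{3}\right) \left(-8\right) = \frac{8}{3} \approx 2.6667$)
$v{\left(x \right)} = -3 + x$ ($v{\left(x \right)} = x - 3 = -3 + x$)
$n = -3$ ($n = -3 - 0 = -3 + 0 = -3$)
$C \left(-33 + n\right) = \frac{8 \left(-33 - 3\right)}{3} = \frac{8}{3} \left(-36\right) = -96$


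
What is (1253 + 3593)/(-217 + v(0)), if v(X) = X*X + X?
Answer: -4846/217 ≈ -22.332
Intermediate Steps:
v(X) = X + X**2 (v(X) = X**2 + X = X + X**2)
(1253 + 3593)/(-217 + v(0)) = (1253 + 3593)/(-217 + 0*(1 + 0)) = 4846/(-217 + 0*1) = 4846/(-217 + 0) = 4846/(-217) = 4846*(-1/217) = -4846/217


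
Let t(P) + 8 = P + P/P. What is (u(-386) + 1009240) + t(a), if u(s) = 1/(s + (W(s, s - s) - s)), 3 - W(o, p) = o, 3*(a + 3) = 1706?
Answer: 1178435047/1167 ≈ 1.0098e+6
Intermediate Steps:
a = 1697/3 (a = -3 + (1/3)*1706 = -3 + 1706/3 = 1697/3 ≈ 565.67)
W(o, p) = 3 - o
u(s) = 1/(3 - s) (u(s) = 1/(s + ((3 - s) - s)) = 1/(s + (3 - 2*s)) = 1/(3 - s))
t(P) = -7 + P (t(P) = -8 + (P + P/P) = -8 + (P + 1) = -8 + (1 + P) = -7 + P)
(u(-386) + 1009240) + t(a) = (-1/(-3 - 386) + 1009240) + (-7 + 1697/3) = (-1/(-389) + 1009240) + 1676/3 = (-1*(-1/389) + 1009240) + 1676/3 = (1/389 + 1009240) + 1676/3 = 392594361/389 + 1676/3 = 1178435047/1167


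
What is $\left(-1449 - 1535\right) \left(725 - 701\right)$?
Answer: $-71616$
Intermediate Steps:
$\left(-1449 - 1535\right) \left(725 - 701\right) = - 2984 \left(725 - 701\right) = \left(-2984\right) 24 = -71616$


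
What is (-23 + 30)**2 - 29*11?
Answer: -270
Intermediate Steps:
(-23 + 30)**2 - 29*11 = 7**2 - 1*319 = 49 - 319 = -270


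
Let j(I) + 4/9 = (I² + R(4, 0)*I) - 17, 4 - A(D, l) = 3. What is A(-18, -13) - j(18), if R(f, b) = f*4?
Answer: -5342/9 ≈ -593.56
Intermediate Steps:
A(D, l) = 1 (A(D, l) = 4 - 1*3 = 4 - 3 = 1)
R(f, b) = 4*f
j(I) = -157/9 + I² + 16*I (j(I) = -4/9 + ((I² + (4*4)*I) - 17) = -4/9 + ((I² + 16*I) - 17) = -4/9 + (-17 + I² + 16*I) = -157/9 + I² + 16*I)
A(-18, -13) - j(18) = 1 - (-157/9 + 18² + 16*18) = 1 - (-157/9 + 324 + 288) = 1 - 1*5351/9 = 1 - 5351/9 = -5342/9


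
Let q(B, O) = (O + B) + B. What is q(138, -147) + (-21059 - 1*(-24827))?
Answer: 3897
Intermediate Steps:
q(B, O) = O + 2*B (q(B, O) = (B + O) + B = O + 2*B)
q(138, -147) + (-21059 - 1*(-24827)) = (-147 + 2*138) + (-21059 - 1*(-24827)) = (-147 + 276) + (-21059 + 24827) = 129 + 3768 = 3897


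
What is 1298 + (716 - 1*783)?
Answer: 1231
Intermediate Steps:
1298 + (716 - 1*783) = 1298 + (716 - 783) = 1298 - 67 = 1231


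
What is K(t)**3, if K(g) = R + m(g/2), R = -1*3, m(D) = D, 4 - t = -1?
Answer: -1/8 ≈ -0.12500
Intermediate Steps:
t = 5 (t = 4 - 1*(-1) = 4 + 1 = 5)
R = -3
K(g) = -3 + g/2
K(t)**3 = (-3 + (1/2)*5)**3 = (-3 + 5/2)**3 = (-1/2)**3 = -1/8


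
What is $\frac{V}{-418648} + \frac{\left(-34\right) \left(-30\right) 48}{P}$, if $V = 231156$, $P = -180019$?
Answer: $- \frac{15527369511}{18841148578} \approx -0.82412$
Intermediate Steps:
$\frac{V}{-418648} + \frac{\left(-34\right) \left(-30\right) 48}{P} = \frac{231156}{-418648} + \frac{\left(-34\right) \left(-30\right) 48}{-180019} = 231156 \left(- \frac{1}{418648}\right) + 1020 \cdot 48 \left(- \frac{1}{180019}\right) = - \frac{57789}{104662} + 48960 \left(- \frac{1}{180019}\right) = - \frac{57789}{104662} - \frac{48960}{180019} = - \frac{15527369511}{18841148578}$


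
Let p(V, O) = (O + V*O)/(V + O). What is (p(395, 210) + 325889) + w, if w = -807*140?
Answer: 2343511/11 ≈ 2.1305e+5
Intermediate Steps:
p(V, O) = (O + O*V)/(O + V)
w = -112980
(p(395, 210) + 325889) + w = (210*(1 + 395)/(210 + 395) + 325889) - 112980 = (210*396/605 + 325889) - 112980 = (210*(1/605)*396 + 325889) - 112980 = (1512/11 + 325889) - 112980 = 3586291/11 - 112980 = 2343511/11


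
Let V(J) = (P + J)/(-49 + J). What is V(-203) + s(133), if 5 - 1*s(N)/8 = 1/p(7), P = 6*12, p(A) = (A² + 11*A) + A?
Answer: 193721/4788 ≈ 40.460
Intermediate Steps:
p(A) = A² + 12*A
P = 72
s(N) = 5312/133 (s(N) = 40 - 8*1/(7*(12 + 7)) = 40 - 8/(7*19) = 40 - 8/133 = 5312/133)
V(J) = (72 + J)/(-49 + J)
V(-203) + s(133) = (72 - 203)/(-49 - 203) + 5312/133 = -131/(-252) + 5312/133 = -1/252*(-131) + 5312/133 = 131/252 + 5312/133 = 193721/4788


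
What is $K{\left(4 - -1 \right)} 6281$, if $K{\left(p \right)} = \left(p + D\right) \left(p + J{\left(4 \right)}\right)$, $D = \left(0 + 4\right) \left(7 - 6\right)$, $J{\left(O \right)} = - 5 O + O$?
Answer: $-621819$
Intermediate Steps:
$J{\left(O \right)} = - 4 O$
$D = 4$ ($D = 4 \cdot 1 = 4$)
$K{\left(p \right)} = \left(-16 + p\right) \left(4 + p\right)$ ($K{\left(p \right)} = \left(p + 4\right) \left(p - 16\right) = \left(4 + p\right) \left(p - 16\right) = \left(4 + p\right) \left(-16 + p\right) = \left(-16 + p\right) \left(4 + p\right)$)
$K{\left(4 - -1 \right)} 6281 = \left(-64 + \left(4 - -1\right)^{2} - 12 \left(4 - -1\right)\right) 6281 = \left(-64 + \left(4 + 1\right)^{2} - 12 \left(4 + 1\right)\right) 6281 = \left(-64 + 5^{2} - 60\right) 6281 = \left(-64 + 25 - 60\right) 6281 = \left(-99\right) 6281 = -621819$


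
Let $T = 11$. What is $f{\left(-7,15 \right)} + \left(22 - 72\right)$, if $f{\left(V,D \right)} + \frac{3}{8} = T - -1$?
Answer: $- \frac{307}{8} \approx -38.375$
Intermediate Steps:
$f{\left(V,D \right)} = \frac{93}{8}$ ($f{\left(V,D \right)} = - \frac{3}{8} + \left(11 - -1\right) = - \frac{3}{8} + \left(11 + 1\right) = - \frac{3}{8} + 12 = \frac{93}{8}$)
$f{\left(-7,15 \right)} + \left(22 - 72\right) = \frac{93}{8} + \left(22 - 72\right) = \frac{93}{8} - 50 = - \frac{307}{8}$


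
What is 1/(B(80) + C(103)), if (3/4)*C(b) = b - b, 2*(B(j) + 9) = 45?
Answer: 2/27 ≈ 0.074074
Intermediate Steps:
B(j) = 27/2 (B(j) = -9 + (½)*45 = -9 + 45/2 = 27/2)
C(b) = 0 (C(b) = 4*(b - b)/3 = (4/3)*0 = 0)
1/(B(80) + C(103)) = 1/(27/2 + 0) = 1/(27/2) = 2/27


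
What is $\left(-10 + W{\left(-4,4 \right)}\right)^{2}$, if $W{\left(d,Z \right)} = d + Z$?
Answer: $100$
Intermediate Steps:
$W{\left(d,Z \right)} = Z + d$
$\left(-10 + W{\left(-4,4 \right)}\right)^{2} = \left(-10 + \left(4 - 4\right)\right)^{2} = \left(-10 + 0\right)^{2} = \left(-10\right)^{2} = 100$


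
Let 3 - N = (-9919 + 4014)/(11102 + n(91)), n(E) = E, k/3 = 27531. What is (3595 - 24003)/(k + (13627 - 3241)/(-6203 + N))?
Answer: -1416125303560/5731069421637 ≈ -0.24710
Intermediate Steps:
k = 82593 (k = 3*27531 = 82593)
N = 39484/11193 (N = 3 - (-9919 + 4014)/(11102 + 91) = 3 - (-5905)/11193 = 3 - 1*(-5905/11193) = 3 + 5905/11193 = 39484/11193 ≈ 3.5276)
(3595 - 24003)/(k + (13627 - 3241)/(-6203 + N)) = (3595 - 24003)/(82593 + (13627 - 3241)/(-6203 + 39484/11193)) = -20408/(82593 + 10386/(-69390695/11193)) = -20408/(82593 + 10386*(-11193/69390695)) = -20408/(82593 - 116250498/69390695) = -20408/5731069421637/69390695 = -20408*69390695/5731069421637 = -1416125303560/5731069421637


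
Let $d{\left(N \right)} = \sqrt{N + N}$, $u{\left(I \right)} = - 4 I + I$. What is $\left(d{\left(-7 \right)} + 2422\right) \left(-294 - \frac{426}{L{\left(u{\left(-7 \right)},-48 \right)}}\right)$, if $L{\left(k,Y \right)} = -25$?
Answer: $- \frac{16769928}{25} - \frac{6924 i \sqrt{14}}{25} \approx -6.708 \cdot 10^{5} - 1036.3 i$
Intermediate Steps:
$u{\left(I \right)} = - 3 I$
$d{\left(N \right)} = \sqrt{2} \sqrt{N}$ ($d{\left(N \right)} = \sqrt{2 N} = \sqrt{2} \sqrt{N}$)
$\left(d{\left(-7 \right)} + 2422\right) \left(-294 - \frac{426}{L{\left(u{\left(-7 \right)},-48 \right)}}\right) = \left(\sqrt{2} \sqrt{-7} + 2422\right) \left(-294 - \frac{426}{-25}\right) = \left(\sqrt{2} i \sqrt{7} + 2422\right) \left(-294 - - \frac{426}{25}\right) = \left(i \sqrt{14} + 2422\right) \left(-294 + \frac{426}{25}\right) = \left(2422 + i \sqrt{14}\right) \left(- \frac{6924}{25}\right) = - \frac{16769928}{25} - \frac{6924 i \sqrt{14}}{25}$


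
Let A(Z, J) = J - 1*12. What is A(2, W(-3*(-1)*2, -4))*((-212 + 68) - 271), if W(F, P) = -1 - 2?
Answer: 6225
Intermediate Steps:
W(F, P) = -3
A(Z, J) = -12 + J (A(Z, J) = J - 12 = -12 + J)
A(2, W(-3*(-1)*2, -4))*((-212 + 68) - 271) = (-12 - 3)*((-212 + 68) - 271) = -15*(-144 - 271) = -15*(-415) = 6225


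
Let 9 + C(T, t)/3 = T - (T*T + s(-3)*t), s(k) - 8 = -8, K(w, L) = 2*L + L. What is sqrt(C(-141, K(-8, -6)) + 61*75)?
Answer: I*sqrt(55518) ≈ 235.62*I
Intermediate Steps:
K(w, L) = 3*L
s(k) = 0 (s(k) = 8 - 8 = 0)
C(T, t) = -27 - 3*T**2 + 3*T (C(T, t) = -27 + 3*(T - (T*T + 0*t)) = -27 + 3*(T - (T**2 + 0)) = -27 + 3*(T - T**2) = -27 + (-3*T**2 + 3*T) = -27 - 3*T**2 + 3*T)
sqrt(C(-141, K(-8, -6)) + 61*75) = sqrt((-27 - 3*(-141)**2 + 3*(-141)) + 61*75) = sqrt((-27 - 3*19881 - 423) + 4575) = sqrt((-27 - 59643 - 423) + 4575) = sqrt(-60093 + 4575) = sqrt(-55518) = I*sqrt(55518)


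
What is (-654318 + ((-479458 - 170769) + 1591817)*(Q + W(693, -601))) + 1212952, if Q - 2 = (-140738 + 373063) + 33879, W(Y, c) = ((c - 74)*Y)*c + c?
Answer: 264961901182834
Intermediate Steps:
W(Y, c) = c + Y*c*(-74 + c) (W(Y, c) = ((-74 + c)*Y)*c + c = (Y*(-74 + c))*c + c = Y*c*(-74 + c) + c = c + Y*c*(-74 + c))
Q = 266206 (Q = 2 + ((-140738 + 373063) + 33879) = 2 + (232325 + 33879) = 2 + 266204 = 266206)
(-654318 + ((-479458 - 170769) + 1591817)*(Q + W(693, -601))) + 1212952 = (-654318 + ((-479458 - 170769) + 1591817)*(266206 - 601*(1 - 74*693 + 693*(-601)))) + 1212952 = (-654318 + (-650227 + 1591817)*(266206 - 601*(1 - 51282 - 416493))) + 1212952 = (-654318 + 941590*(266206 - 601*(-467774))) + 1212952 = (-654318 + 941590*(266206 + 281132174)) + 1212952 = (-654318 + 941590*281398380) + 1212952 = (-654318 + 264961900624200) + 1212952 = 264961899969882 + 1212952 = 264961901182834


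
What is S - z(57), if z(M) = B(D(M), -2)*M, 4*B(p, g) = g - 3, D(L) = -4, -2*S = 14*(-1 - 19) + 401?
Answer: 43/4 ≈ 10.750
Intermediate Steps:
S = -121/2 (S = -(14*(-1 - 19) + 401)/2 = -(14*(-20) + 401)/2 = -(-280 + 401)/2 = -½*121 = -121/2 ≈ -60.500)
B(p, g) = -¾ + g/4 (B(p, g) = (g - 3)/4 = (-3 + g)/4 = -¾ + g/4)
z(M) = -5*M/4 (z(M) = (-¾ + (¼)*(-2))*M = (-¾ - ½)*M = -5*M/4)
S - z(57) = -121/2 - (-5)*57/4 = -121/2 - 1*(-285/4) = -121/2 + 285/4 = 43/4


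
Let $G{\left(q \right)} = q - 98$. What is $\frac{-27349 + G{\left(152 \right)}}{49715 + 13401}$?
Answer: $- \frac{27295}{63116} \approx -0.43246$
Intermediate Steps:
$G{\left(q \right)} = -98 + q$ ($G{\left(q \right)} = q - 98 = -98 + q$)
$\frac{-27349 + G{\left(152 \right)}}{49715 + 13401} = \frac{-27349 + \left(-98 + 152\right)}{49715 + 13401} = \frac{-27349 + 54}{63116} = \left(-27295\right) \frac{1}{63116} = - \frac{27295}{63116}$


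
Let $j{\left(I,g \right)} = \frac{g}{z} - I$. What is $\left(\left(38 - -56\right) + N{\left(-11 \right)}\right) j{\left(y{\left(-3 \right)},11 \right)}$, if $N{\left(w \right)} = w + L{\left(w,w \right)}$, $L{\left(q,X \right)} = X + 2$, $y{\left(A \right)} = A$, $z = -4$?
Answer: $\frac{37}{2} \approx 18.5$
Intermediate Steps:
$j{\left(I,g \right)} = - I - \frac{g}{4}$ ($j{\left(I,g \right)} = \frac{g}{-4} - I = g \left(- \frac{1}{4}\right) - I = - \frac{g}{4} - I = - I - \frac{g}{4}$)
$L{\left(q,X \right)} = 2 + X$
$N{\left(w \right)} = 2 + 2 w$ ($N{\left(w \right)} = w + \left(2 + w\right) = 2 + 2 w$)
$\left(\left(38 - -56\right) + N{\left(-11 \right)}\right) j{\left(y{\left(-3 \right)},11 \right)} = \left(\left(38 - -56\right) + \left(2 + 2 \left(-11\right)\right)\right) \left(\left(-1\right) \left(-3\right) - \frac{11}{4}\right) = \left(\left(38 + 56\right) + \left(2 - 22\right)\right) \left(3 - \frac{11}{4}\right) = \left(94 - 20\right) \frac{1}{4} = 74 \cdot \frac{1}{4} = \frac{37}{2}$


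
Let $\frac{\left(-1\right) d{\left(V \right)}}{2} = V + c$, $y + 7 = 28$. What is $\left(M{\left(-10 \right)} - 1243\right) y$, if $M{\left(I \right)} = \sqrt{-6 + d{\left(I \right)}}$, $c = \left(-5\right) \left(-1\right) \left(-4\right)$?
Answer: $-26103 + 63 \sqrt{6} \approx -25949.0$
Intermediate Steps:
$c = -20$ ($c = 5 \left(-4\right) = -20$)
$y = 21$ ($y = -7 + 28 = 21$)
$d{\left(V \right)} = 40 - 2 V$ ($d{\left(V \right)} = - 2 \left(V - 20\right) = - 2 \left(-20 + V\right) = 40 - 2 V$)
$M{\left(I \right)} = \sqrt{34 - 2 I}$ ($M{\left(I \right)} = \sqrt{-6 - \left(-40 + 2 I\right)} = \sqrt{34 - 2 I}$)
$\left(M{\left(-10 \right)} - 1243\right) y = \left(\sqrt{34 - -20} - 1243\right) 21 = \left(\sqrt{34 + 20} - 1243\right) 21 = \left(\sqrt{54} - 1243\right) 21 = \left(3 \sqrt{6} - 1243\right) 21 = \left(-1243 + 3 \sqrt{6}\right) 21 = -26103 + 63 \sqrt{6}$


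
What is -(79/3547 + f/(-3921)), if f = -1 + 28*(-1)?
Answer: -412622/13907787 ≈ -0.029668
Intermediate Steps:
f = -29 (f = -1 - 28 = -29)
-(79/3547 + f/(-3921)) = -(79/3547 - 29/(-3921)) = -(79*(1/3547) - 29*(-1/3921)) = -(79/3547 + 29/3921) = -1*412622/13907787 = -412622/13907787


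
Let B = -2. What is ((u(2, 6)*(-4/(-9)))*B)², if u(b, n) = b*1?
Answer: 256/81 ≈ 3.1605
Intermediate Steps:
u(b, n) = b
((u(2, 6)*(-4/(-9)))*B)² = ((2*(-4/(-9)))*(-2))² = ((2*(-4*(-⅑)))*(-2))² = ((2*(4/9))*(-2))² = ((8/9)*(-2))² = (-16/9)² = 256/81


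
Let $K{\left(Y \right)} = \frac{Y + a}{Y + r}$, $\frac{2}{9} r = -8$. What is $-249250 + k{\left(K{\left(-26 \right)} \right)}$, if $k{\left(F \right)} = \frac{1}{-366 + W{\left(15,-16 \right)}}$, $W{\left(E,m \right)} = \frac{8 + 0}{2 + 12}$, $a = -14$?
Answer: $- \frac{637581507}{2558} \approx -2.4925 \cdot 10^{5}$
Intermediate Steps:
$r = -36$ ($r = \frac{9}{2} \left(-8\right) = -36$)
$W{\left(E,m \right)} = \frac{4}{7}$ ($W{\left(E,m \right)} = \frac{8}{14} = 8 \cdot \frac{1}{14} = \frac{4}{7}$)
$K{\left(Y \right)} = \frac{-14 + Y}{-36 + Y}$ ($K{\left(Y \right)} = \frac{Y - 14}{Y - 36} = \frac{-14 + Y}{-36 + Y}$)
$k{\left(F \right)} = - \frac{7}{2558}$ ($k{\left(F \right)} = \frac{1}{-366 + \frac{4}{7}} = \frac{1}{- \frac{2558}{7}} = - \frac{7}{2558}$)
$-249250 + k{\left(K{\left(-26 \right)} \right)} = -249250 - \frac{7}{2558} = - \frac{637581507}{2558}$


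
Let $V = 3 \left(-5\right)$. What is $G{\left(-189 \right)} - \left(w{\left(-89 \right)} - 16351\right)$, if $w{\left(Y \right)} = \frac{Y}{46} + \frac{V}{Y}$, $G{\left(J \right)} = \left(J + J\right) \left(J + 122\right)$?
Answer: $\frac{170632869}{4094} \approx 41679.0$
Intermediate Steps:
$V = -15$
$G{\left(J \right)} = 2 J \left(122 + J\right)$
$w{\left(Y \right)} = - \frac{15}{Y} + \frac{Y}{46}$ ($w{\left(Y \right)} = \frac{Y}{46} - \frac{15}{Y} = - \frac{15}{Y} + \frac{Y}{46}$)
$G{\left(-189 \right)} - \left(w{\left(-89 \right)} - 16351\right) = 2 \left(-189\right) \left(122 - 189\right) - \left(\left(- \frac{15}{-89} + \frac{1}{46} \left(-89\right)\right) - 16351\right) = 2 \left(-189\right) \left(-67\right) - \left(\left(\left(-15\right) \left(- \frac{1}{89}\right) - \frac{89}{46}\right) - 16351\right) = 25326 - \left(\left(\frac{15}{89} - \frac{89}{46}\right) - 16351\right) = 25326 - \left(- \frac{7231}{4094} - 16351\right) = 25326 - - \frac{66948225}{4094} = 25326 + \frac{66948225}{4094} = \frac{170632869}{4094}$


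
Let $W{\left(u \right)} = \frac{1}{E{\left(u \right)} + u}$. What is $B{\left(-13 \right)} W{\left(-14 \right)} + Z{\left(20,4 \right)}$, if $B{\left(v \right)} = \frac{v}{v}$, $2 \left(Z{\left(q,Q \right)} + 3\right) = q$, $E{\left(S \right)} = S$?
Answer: $\frac{195}{28} \approx 6.9643$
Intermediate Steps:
$Z{\left(q,Q \right)} = -3 + \frac{q}{2}$
$B{\left(v \right)} = 1$
$W{\left(u \right)} = \frac{1}{2 u}$ ($W{\left(u \right)} = \frac{1}{u + u} = \frac{1}{2 u}$)
$B{\left(-13 \right)} W{\left(-14 \right)} + Z{\left(20,4 \right)} = 1 \frac{1}{2 \left(-14\right)} + \left(-3 + \frac{1}{2} \cdot 20\right) = 1 \cdot \frac{1}{2} \left(- \frac{1}{14}\right) + \left(-3 + 10\right) = 1 \left(- \frac{1}{28}\right) + 7 = - \frac{1}{28} + 7 = \frac{195}{28}$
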